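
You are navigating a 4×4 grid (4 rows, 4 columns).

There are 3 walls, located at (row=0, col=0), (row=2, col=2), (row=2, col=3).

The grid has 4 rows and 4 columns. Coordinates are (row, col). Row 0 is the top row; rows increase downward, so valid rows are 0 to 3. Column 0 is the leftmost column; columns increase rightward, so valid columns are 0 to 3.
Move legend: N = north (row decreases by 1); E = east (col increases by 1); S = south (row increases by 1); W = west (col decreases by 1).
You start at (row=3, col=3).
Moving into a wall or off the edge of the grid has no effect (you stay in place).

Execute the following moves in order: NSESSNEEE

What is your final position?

Answer: Final position: (row=3, col=3)

Derivation:
Start: (row=3, col=3)
  N (north): blocked, stay at (row=3, col=3)
  S (south): blocked, stay at (row=3, col=3)
  E (east): blocked, stay at (row=3, col=3)
  S (south): blocked, stay at (row=3, col=3)
  S (south): blocked, stay at (row=3, col=3)
  N (north): blocked, stay at (row=3, col=3)
  [×3]E (east): blocked, stay at (row=3, col=3)
Final: (row=3, col=3)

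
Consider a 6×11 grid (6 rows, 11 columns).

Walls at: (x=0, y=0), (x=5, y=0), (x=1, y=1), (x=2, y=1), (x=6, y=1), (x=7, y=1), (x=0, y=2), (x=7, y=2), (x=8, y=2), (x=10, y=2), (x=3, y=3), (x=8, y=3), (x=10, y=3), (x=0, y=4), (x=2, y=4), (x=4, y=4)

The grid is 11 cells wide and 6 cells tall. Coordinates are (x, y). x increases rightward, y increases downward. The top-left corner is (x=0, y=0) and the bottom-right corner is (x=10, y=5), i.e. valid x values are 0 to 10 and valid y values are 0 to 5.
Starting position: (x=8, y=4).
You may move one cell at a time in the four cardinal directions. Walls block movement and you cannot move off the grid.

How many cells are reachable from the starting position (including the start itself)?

Answer: Reachable cells: 49

Derivation:
BFS flood-fill from (x=8, y=4):
  Distance 0: (x=8, y=4)
  Distance 1: (x=7, y=4), (x=9, y=4), (x=8, y=5)
  Distance 2: (x=7, y=3), (x=9, y=3), (x=6, y=4), (x=10, y=4), (x=7, y=5), (x=9, y=5)
  Distance 3: (x=9, y=2), (x=6, y=3), (x=5, y=4), (x=6, y=5), (x=10, y=5)
  Distance 4: (x=9, y=1), (x=6, y=2), (x=5, y=3), (x=5, y=5)
  Distance 5: (x=9, y=0), (x=8, y=1), (x=10, y=1), (x=5, y=2), (x=4, y=3), (x=4, y=5)
  Distance 6: (x=8, y=0), (x=10, y=0), (x=5, y=1), (x=4, y=2), (x=3, y=5)
  Distance 7: (x=7, y=0), (x=4, y=1), (x=3, y=2), (x=3, y=4), (x=2, y=5)
  Distance 8: (x=4, y=0), (x=6, y=0), (x=3, y=1), (x=2, y=2), (x=1, y=5)
  Distance 9: (x=3, y=0), (x=1, y=2), (x=2, y=3), (x=1, y=4), (x=0, y=5)
  Distance 10: (x=2, y=0), (x=1, y=3)
  Distance 11: (x=1, y=0), (x=0, y=3)
Total reachable: 49 (grid has 50 open cells total)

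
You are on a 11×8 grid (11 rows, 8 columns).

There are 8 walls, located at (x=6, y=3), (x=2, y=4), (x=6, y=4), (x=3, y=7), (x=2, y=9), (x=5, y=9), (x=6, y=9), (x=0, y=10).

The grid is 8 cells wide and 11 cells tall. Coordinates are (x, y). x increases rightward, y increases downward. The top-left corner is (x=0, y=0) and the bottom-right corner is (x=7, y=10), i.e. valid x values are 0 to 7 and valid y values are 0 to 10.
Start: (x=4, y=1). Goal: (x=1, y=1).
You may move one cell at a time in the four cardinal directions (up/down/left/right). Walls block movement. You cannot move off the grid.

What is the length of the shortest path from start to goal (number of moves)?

BFS from (x=4, y=1) until reaching (x=1, y=1):
  Distance 0: (x=4, y=1)
  Distance 1: (x=4, y=0), (x=3, y=1), (x=5, y=1), (x=4, y=2)
  Distance 2: (x=3, y=0), (x=5, y=0), (x=2, y=1), (x=6, y=1), (x=3, y=2), (x=5, y=2), (x=4, y=3)
  Distance 3: (x=2, y=0), (x=6, y=0), (x=1, y=1), (x=7, y=1), (x=2, y=2), (x=6, y=2), (x=3, y=3), (x=5, y=3), (x=4, y=4)  <- goal reached here
One shortest path (3 moves): (x=4, y=1) -> (x=3, y=1) -> (x=2, y=1) -> (x=1, y=1)

Answer: Shortest path length: 3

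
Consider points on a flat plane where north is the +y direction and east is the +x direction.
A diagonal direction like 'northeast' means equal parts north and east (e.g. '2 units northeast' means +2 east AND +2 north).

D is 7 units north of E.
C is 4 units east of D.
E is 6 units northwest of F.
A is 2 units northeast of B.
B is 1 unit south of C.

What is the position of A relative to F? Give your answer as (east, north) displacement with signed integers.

Place F at the origin (east=0, north=0).
  E is 6 units northwest of F: delta (east=-6, north=+6); E at (east=-6, north=6).
  D is 7 units north of E: delta (east=+0, north=+7); D at (east=-6, north=13).
  C is 4 units east of D: delta (east=+4, north=+0); C at (east=-2, north=13).
  B is 1 unit south of C: delta (east=+0, north=-1); B at (east=-2, north=12).
  A is 2 units northeast of B: delta (east=+2, north=+2); A at (east=0, north=14).
Therefore A relative to F: (east=0, north=14).

Answer: A is at (east=0, north=14) relative to F.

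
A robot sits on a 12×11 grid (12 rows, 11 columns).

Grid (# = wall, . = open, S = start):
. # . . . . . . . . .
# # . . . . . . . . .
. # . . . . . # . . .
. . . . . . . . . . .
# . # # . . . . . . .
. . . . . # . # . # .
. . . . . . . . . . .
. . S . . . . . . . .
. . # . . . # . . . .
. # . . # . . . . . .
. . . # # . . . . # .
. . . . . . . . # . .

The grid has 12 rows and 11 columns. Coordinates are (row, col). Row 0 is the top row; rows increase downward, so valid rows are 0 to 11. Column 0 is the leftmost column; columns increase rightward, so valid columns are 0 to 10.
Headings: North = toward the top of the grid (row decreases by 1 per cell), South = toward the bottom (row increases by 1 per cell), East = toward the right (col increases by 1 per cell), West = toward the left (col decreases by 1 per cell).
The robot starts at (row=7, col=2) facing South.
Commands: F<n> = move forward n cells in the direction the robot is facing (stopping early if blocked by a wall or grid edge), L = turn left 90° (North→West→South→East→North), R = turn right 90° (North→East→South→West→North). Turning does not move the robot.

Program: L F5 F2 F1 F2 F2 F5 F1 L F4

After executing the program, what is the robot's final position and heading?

Start: (row=7, col=2), facing South
  L: turn left, now facing East
  F5: move forward 5, now at (row=7, col=7)
  F2: move forward 2, now at (row=7, col=9)
  F1: move forward 1, now at (row=7, col=10)
  F2: move forward 0/2 (blocked), now at (row=7, col=10)
  F2: move forward 0/2 (blocked), now at (row=7, col=10)
  F5: move forward 0/5 (blocked), now at (row=7, col=10)
  F1: move forward 0/1 (blocked), now at (row=7, col=10)
  L: turn left, now facing North
  F4: move forward 4, now at (row=3, col=10)
Final: (row=3, col=10), facing North

Answer: Final position: (row=3, col=10), facing North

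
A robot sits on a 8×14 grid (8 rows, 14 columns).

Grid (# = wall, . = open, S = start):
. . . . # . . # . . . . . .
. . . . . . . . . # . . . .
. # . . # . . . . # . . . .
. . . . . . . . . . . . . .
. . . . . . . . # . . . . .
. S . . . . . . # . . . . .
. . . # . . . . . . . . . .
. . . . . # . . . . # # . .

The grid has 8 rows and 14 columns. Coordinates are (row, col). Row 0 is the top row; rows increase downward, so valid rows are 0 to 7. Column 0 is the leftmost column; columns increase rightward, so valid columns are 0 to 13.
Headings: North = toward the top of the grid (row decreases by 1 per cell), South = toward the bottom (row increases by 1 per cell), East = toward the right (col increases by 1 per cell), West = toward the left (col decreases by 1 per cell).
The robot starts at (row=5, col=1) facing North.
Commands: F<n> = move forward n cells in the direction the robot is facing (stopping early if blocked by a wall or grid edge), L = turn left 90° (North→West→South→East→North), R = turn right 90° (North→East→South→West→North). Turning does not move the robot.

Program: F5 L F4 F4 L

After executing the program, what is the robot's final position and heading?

Answer: Final position: (row=3, col=0), facing South

Derivation:
Start: (row=5, col=1), facing North
  F5: move forward 2/5 (blocked), now at (row=3, col=1)
  L: turn left, now facing West
  F4: move forward 1/4 (blocked), now at (row=3, col=0)
  F4: move forward 0/4 (blocked), now at (row=3, col=0)
  L: turn left, now facing South
Final: (row=3, col=0), facing South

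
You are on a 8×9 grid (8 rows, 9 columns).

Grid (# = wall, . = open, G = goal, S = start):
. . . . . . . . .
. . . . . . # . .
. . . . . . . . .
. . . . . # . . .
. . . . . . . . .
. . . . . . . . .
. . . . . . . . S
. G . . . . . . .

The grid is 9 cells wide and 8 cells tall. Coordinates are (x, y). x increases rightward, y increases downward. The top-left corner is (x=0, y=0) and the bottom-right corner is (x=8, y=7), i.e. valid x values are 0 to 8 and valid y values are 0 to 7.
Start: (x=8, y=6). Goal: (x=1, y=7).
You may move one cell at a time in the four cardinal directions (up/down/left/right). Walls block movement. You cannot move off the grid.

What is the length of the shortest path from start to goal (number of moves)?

Answer: Shortest path length: 8

Derivation:
BFS from (x=8, y=6) until reaching (x=1, y=7):
  Distance 0: (x=8, y=6)
  Distance 1: (x=8, y=5), (x=7, y=6), (x=8, y=7)
  Distance 2: (x=8, y=4), (x=7, y=5), (x=6, y=6), (x=7, y=7)
  Distance 3: (x=8, y=3), (x=7, y=4), (x=6, y=5), (x=5, y=6), (x=6, y=7)
  Distance 4: (x=8, y=2), (x=7, y=3), (x=6, y=4), (x=5, y=5), (x=4, y=6), (x=5, y=7)
  Distance 5: (x=8, y=1), (x=7, y=2), (x=6, y=3), (x=5, y=4), (x=4, y=5), (x=3, y=6), (x=4, y=7)
  Distance 6: (x=8, y=0), (x=7, y=1), (x=6, y=2), (x=4, y=4), (x=3, y=5), (x=2, y=6), (x=3, y=7)
  Distance 7: (x=7, y=0), (x=5, y=2), (x=4, y=3), (x=3, y=4), (x=2, y=5), (x=1, y=6), (x=2, y=7)
  Distance 8: (x=6, y=0), (x=5, y=1), (x=4, y=2), (x=3, y=3), (x=2, y=4), (x=1, y=5), (x=0, y=6), (x=1, y=7)  <- goal reached here
One shortest path (8 moves): (x=8, y=6) -> (x=7, y=6) -> (x=6, y=6) -> (x=5, y=6) -> (x=4, y=6) -> (x=3, y=6) -> (x=2, y=6) -> (x=1, y=6) -> (x=1, y=7)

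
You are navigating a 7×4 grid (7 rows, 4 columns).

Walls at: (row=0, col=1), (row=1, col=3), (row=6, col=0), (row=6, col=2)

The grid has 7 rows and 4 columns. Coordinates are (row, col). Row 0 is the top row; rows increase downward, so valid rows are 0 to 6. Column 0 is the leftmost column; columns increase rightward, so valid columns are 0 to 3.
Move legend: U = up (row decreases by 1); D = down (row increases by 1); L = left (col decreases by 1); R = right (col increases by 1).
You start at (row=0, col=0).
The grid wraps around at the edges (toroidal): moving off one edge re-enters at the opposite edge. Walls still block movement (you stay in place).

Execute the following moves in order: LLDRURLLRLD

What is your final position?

Answer: Final position: (row=1, col=2)

Derivation:
Start: (row=0, col=0)
  L (left): (row=0, col=0) -> (row=0, col=3)
  L (left): (row=0, col=3) -> (row=0, col=2)
  D (down): (row=0, col=2) -> (row=1, col=2)
  R (right): blocked, stay at (row=1, col=2)
  U (up): (row=1, col=2) -> (row=0, col=2)
  R (right): (row=0, col=2) -> (row=0, col=3)
  L (left): (row=0, col=3) -> (row=0, col=2)
  L (left): blocked, stay at (row=0, col=2)
  R (right): (row=0, col=2) -> (row=0, col=3)
  L (left): (row=0, col=3) -> (row=0, col=2)
  D (down): (row=0, col=2) -> (row=1, col=2)
Final: (row=1, col=2)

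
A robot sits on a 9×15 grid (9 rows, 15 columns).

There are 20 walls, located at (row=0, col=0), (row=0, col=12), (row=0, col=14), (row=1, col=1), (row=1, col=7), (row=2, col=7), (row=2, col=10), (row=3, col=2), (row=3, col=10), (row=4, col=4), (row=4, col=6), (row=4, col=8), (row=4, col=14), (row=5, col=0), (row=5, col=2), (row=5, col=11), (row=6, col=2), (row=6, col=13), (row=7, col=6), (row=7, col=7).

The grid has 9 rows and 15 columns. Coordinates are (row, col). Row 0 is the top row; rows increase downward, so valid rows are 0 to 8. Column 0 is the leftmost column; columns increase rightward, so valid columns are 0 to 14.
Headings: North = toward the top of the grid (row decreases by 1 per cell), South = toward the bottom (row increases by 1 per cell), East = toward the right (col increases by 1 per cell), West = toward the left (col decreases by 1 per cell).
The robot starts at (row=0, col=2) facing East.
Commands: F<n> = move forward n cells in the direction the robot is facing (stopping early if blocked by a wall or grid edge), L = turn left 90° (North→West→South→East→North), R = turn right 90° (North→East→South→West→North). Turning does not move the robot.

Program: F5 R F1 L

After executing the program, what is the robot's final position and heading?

Start: (row=0, col=2), facing East
  F5: move forward 5, now at (row=0, col=7)
  R: turn right, now facing South
  F1: move forward 0/1 (blocked), now at (row=0, col=7)
  L: turn left, now facing East
Final: (row=0, col=7), facing East

Answer: Final position: (row=0, col=7), facing East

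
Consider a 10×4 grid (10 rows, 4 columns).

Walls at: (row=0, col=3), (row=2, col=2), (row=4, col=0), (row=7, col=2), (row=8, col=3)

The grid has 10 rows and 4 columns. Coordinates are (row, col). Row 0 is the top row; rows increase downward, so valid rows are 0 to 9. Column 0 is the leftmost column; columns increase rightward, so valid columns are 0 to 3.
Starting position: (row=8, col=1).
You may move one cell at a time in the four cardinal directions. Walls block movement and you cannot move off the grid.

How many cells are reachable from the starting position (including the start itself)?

Answer: Reachable cells: 35

Derivation:
BFS flood-fill from (row=8, col=1):
  Distance 0: (row=8, col=1)
  Distance 1: (row=7, col=1), (row=8, col=0), (row=8, col=2), (row=9, col=1)
  Distance 2: (row=6, col=1), (row=7, col=0), (row=9, col=0), (row=9, col=2)
  Distance 3: (row=5, col=1), (row=6, col=0), (row=6, col=2), (row=9, col=3)
  Distance 4: (row=4, col=1), (row=5, col=0), (row=5, col=2), (row=6, col=3)
  Distance 5: (row=3, col=1), (row=4, col=2), (row=5, col=3), (row=7, col=3)
  Distance 6: (row=2, col=1), (row=3, col=0), (row=3, col=2), (row=4, col=3)
  Distance 7: (row=1, col=1), (row=2, col=0), (row=3, col=3)
  Distance 8: (row=0, col=1), (row=1, col=0), (row=1, col=2), (row=2, col=3)
  Distance 9: (row=0, col=0), (row=0, col=2), (row=1, col=3)
Total reachable: 35 (grid has 35 open cells total)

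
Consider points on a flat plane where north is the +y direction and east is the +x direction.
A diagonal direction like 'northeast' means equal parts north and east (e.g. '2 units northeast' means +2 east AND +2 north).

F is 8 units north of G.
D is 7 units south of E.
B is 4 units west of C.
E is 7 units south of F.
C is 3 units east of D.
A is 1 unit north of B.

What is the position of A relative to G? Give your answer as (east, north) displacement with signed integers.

Place G at the origin (east=0, north=0).
  F is 8 units north of G: delta (east=+0, north=+8); F at (east=0, north=8).
  E is 7 units south of F: delta (east=+0, north=-7); E at (east=0, north=1).
  D is 7 units south of E: delta (east=+0, north=-7); D at (east=0, north=-6).
  C is 3 units east of D: delta (east=+3, north=+0); C at (east=3, north=-6).
  B is 4 units west of C: delta (east=-4, north=+0); B at (east=-1, north=-6).
  A is 1 unit north of B: delta (east=+0, north=+1); A at (east=-1, north=-5).
Therefore A relative to G: (east=-1, north=-5).

Answer: A is at (east=-1, north=-5) relative to G.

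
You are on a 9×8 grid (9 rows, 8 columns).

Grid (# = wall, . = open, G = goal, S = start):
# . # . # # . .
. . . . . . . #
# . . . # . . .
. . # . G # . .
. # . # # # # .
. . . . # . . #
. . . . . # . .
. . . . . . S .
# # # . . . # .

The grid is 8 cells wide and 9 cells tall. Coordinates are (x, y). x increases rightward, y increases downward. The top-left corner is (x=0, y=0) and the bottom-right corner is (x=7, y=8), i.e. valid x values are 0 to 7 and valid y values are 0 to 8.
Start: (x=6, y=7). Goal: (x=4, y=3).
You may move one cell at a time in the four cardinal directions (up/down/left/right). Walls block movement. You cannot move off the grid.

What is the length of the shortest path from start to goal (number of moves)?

Answer: Shortest path length: 16

Derivation:
BFS from (x=6, y=7) until reaching (x=4, y=3):
  Distance 0: (x=6, y=7)
  Distance 1: (x=6, y=6), (x=5, y=7), (x=7, y=7)
  Distance 2: (x=6, y=5), (x=7, y=6), (x=4, y=7), (x=5, y=8), (x=7, y=8)
  Distance 3: (x=5, y=5), (x=4, y=6), (x=3, y=7), (x=4, y=8)
  Distance 4: (x=3, y=6), (x=2, y=7), (x=3, y=8)
  Distance 5: (x=3, y=5), (x=2, y=6), (x=1, y=7)
  Distance 6: (x=2, y=5), (x=1, y=6), (x=0, y=7)
  Distance 7: (x=2, y=4), (x=1, y=5), (x=0, y=6)
  Distance 8: (x=0, y=5)
  Distance 9: (x=0, y=4)
  Distance 10: (x=0, y=3)
  Distance 11: (x=1, y=3)
  Distance 12: (x=1, y=2)
  Distance 13: (x=1, y=1), (x=2, y=2)
  Distance 14: (x=1, y=0), (x=0, y=1), (x=2, y=1), (x=3, y=2)
  Distance 15: (x=3, y=1), (x=3, y=3)
  Distance 16: (x=3, y=0), (x=4, y=1), (x=4, y=3)  <- goal reached here
One shortest path (16 moves): (x=6, y=7) -> (x=5, y=7) -> (x=4, y=7) -> (x=3, y=7) -> (x=2, y=7) -> (x=1, y=7) -> (x=0, y=7) -> (x=0, y=6) -> (x=0, y=5) -> (x=0, y=4) -> (x=0, y=3) -> (x=1, y=3) -> (x=1, y=2) -> (x=2, y=2) -> (x=3, y=2) -> (x=3, y=3) -> (x=4, y=3)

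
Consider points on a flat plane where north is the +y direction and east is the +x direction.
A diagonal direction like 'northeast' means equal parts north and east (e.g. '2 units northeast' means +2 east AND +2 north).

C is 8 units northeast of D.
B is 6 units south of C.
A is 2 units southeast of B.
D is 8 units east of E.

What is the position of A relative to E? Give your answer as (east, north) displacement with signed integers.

Place E at the origin (east=0, north=0).
  D is 8 units east of E: delta (east=+8, north=+0); D at (east=8, north=0).
  C is 8 units northeast of D: delta (east=+8, north=+8); C at (east=16, north=8).
  B is 6 units south of C: delta (east=+0, north=-6); B at (east=16, north=2).
  A is 2 units southeast of B: delta (east=+2, north=-2); A at (east=18, north=0).
Therefore A relative to E: (east=18, north=0).

Answer: A is at (east=18, north=0) relative to E.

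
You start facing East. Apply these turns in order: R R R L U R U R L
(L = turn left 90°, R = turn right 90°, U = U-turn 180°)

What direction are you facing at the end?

Start: East
  R (right (90° clockwise)) -> South
  R (right (90° clockwise)) -> West
  R (right (90° clockwise)) -> North
  L (left (90° counter-clockwise)) -> West
  U (U-turn (180°)) -> East
  R (right (90° clockwise)) -> South
  U (U-turn (180°)) -> North
  R (right (90° clockwise)) -> East
  L (left (90° counter-clockwise)) -> North
Final: North

Answer: Final heading: North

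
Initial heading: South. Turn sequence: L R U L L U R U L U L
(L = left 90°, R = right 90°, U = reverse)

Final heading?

Start: South
  L (left (90° counter-clockwise)) -> East
  R (right (90° clockwise)) -> South
  U (U-turn (180°)) -> North
  L (left (90° counter-clockwise)) -> West
  L (left (90° counter-clockwise)) -> South
  U (U-turn (180°)) -> North
  R (right (90° clockwise)) -> East
  U (U-turn (180°)) -> West
  L (left (90° counter-clockwise)) -> South
  U (U-turn (180°)) -> North
  L (left (90° counter-clockwise)) -> West
Final: West

Answer: Final heading: West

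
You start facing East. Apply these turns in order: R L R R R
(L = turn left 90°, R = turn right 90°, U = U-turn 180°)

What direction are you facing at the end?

Start: East
  R (right (90° clockwise)) -> South
  L (left (90° counter-clockwise)) -> East
  R (right (90° clockwise)) -> South
  R (right (90° clockwise)) -> West
  R (right (90° clockwise)) -> North
Final: North

Answer: Final heading: North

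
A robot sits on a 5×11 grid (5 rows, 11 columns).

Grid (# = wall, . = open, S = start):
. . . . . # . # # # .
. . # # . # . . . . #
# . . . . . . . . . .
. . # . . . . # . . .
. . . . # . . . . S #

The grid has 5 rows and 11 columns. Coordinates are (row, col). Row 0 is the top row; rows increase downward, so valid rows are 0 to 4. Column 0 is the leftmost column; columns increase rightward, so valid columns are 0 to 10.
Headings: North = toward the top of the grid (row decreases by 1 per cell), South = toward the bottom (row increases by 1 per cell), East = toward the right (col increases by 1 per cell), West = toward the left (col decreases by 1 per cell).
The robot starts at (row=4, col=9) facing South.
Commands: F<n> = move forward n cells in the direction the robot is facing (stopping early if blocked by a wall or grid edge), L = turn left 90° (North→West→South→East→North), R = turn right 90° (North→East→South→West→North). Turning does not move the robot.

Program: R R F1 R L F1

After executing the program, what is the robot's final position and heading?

Answer: Final position: (row=2, col=9), facing North

Derivation:
Start: (row=4, col=9), facing South
  R: turn right, now facing West
  R: turn right, now facing North
  F1: move forward 1, now at (row=3, col=9)
  R: turn right, now facing East
  L: turn left, now facing North
  F1: move forward 1, now at (row=2, col=9)
Final: (row=2, col=9), facing North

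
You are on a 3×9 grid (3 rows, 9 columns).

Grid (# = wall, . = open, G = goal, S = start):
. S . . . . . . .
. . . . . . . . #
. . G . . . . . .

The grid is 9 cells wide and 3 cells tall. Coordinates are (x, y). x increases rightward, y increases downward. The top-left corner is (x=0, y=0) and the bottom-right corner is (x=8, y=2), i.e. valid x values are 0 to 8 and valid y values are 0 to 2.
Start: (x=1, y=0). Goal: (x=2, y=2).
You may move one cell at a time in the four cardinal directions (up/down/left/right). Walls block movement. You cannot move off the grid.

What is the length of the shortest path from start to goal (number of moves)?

BFS from (x=1, y=0) until reaching (x=2, y=2):
  Distance 0: (x=1, y=0)
  Distance 1: (x=0, y=0), (x=2, y=0), (x=1, y=1)
  Distance 2: (x=3, y=0), (x=0, y=1), (x=2, y=1), (x=1, y=2)
  Distance 3: (x=4, y=0), (x=3, y=1), (x=0, y=2), (x=2, y=2)  <- goal reached here
One shortest path (3 moves): (x=1, y=0) -> (x=2, y=0) -> (x=2, y=1) -> (x=2, y=2)

Answer: Shortest path length: 3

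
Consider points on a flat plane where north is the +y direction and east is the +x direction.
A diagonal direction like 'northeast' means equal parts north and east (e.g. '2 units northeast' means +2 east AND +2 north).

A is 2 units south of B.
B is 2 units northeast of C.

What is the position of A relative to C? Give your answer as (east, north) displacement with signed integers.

Answer: A is at (east=2, north=0) relative to C.

Derivation:
Place C at the origin (east=0, north=0).
  B is 2 units northeast of C: delta (east=+2, north=+2); B at (east=2, north=2).
  A is 2 units south of B: delta (east=+0, north=-2); A at (east=2, north=0).
Therefore A relative to C: (east=2, north=0).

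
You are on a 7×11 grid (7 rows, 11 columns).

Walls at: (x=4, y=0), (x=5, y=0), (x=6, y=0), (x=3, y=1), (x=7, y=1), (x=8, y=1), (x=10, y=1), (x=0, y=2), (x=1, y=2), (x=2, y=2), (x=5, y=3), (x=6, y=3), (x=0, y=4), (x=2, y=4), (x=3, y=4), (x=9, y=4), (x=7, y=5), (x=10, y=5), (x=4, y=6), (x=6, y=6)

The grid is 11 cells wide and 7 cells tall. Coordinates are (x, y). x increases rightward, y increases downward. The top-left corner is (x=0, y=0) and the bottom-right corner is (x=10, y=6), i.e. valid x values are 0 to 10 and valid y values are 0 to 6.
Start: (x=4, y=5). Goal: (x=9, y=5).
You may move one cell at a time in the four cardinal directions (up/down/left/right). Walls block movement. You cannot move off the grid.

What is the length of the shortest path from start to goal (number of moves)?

BFS from (x=4, y=5) until reaching (x=9, y=5):
  Distance 0: (x=4, y=5)
  Distance 1: (x=4, y=4), (x=3, y=5), (x=5, y=5)
  Distance 2: (x=4, y=3), (x=5, y=4), (x=2, y=5), (x=6, y=5), (x=3, y=6), (x=5, y=6)
  Distance 3: (x=4, y=2), (x=3, y=3), (x=6, y=4), (x=1, y=5), (x=2, y=6)
  Distance 4: (x=4, y=1), (x=3, y=2), (x=5, y=2), (x=2, y=3), (x=1, y=4), (x=7, y=4), (x=0, y=5), (x=1, y=6)
  Distance 5: (x=5, y=1), (x=6, y=2), (x=1, y=3), (x=7, y=3), (x=8, y=4), (x=0, y=6)
  Distance 6: (x=6, y=1), (x=7, y=2), (x=0, y=3), (x=8, y=3), (x=8, y=5)
  Distance 7: (x=8, y=2), (x=9, y=3), (x=9, y=5), (x=8, y=6)  <- goal reached here
One shortest path (7 moves): (x=4, y=5) -> (x=5, y=5) -> (x=6, y=5) -> (x=6, y=4) -> (x=7, y=4) -> (x=8, y=4) -> (x=8, y=5) -> (x=9, y=5)

Answer: Shortest path length: 7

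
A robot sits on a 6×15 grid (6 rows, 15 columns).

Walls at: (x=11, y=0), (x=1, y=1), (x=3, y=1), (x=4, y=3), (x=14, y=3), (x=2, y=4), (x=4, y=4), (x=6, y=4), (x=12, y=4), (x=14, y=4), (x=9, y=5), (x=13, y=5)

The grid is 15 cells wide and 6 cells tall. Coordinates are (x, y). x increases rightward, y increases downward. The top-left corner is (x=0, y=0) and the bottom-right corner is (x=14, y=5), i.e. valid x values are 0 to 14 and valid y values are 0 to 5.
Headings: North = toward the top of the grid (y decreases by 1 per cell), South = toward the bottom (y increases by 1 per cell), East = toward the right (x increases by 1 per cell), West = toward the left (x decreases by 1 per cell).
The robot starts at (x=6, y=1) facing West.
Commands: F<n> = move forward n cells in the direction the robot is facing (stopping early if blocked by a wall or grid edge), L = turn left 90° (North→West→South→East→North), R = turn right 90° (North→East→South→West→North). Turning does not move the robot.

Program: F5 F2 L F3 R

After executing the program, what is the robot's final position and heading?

Start: (x=6, y=1), facing West
  F5: move forward 2/5 (blocked), now at (x=4, y=1)
  F2: move forward 0/2 (blocked), now at (x=4, y=1)
  L: turn left, now facing South
  F3: move forward 1/3 (blocked), now at (x=4, y=2)
  R: turn right, now facing West
Final: (x=4, y=2), facing West

Answer: Final position: (x=4, y=2), facing West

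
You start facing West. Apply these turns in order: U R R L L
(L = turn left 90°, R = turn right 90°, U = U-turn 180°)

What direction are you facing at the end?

Answer: Final heading: East

Derivation:
Start: West
  U (U-turn (180°)) -> East
  R (right (90° clockwise)) -> South
  R (right (90° clockwise)) -> West
  L (left (90° counter-clockwise)) -> South
  L (left (90° counter-clockwise)) -> East
Final: East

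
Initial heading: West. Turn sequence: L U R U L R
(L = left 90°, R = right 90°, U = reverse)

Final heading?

Start: West
  L (left (90° counter-clockwise)) -> South
  U (U-turn (180°)) -> North
  R (right (90° clockwise)) -> East
  U (U-turn (180°)) -> West
  L (left (90° counter-clockwise)) -> South
  R (right (90° clockwise)) -> West
Final: West

Answer: Final heading: West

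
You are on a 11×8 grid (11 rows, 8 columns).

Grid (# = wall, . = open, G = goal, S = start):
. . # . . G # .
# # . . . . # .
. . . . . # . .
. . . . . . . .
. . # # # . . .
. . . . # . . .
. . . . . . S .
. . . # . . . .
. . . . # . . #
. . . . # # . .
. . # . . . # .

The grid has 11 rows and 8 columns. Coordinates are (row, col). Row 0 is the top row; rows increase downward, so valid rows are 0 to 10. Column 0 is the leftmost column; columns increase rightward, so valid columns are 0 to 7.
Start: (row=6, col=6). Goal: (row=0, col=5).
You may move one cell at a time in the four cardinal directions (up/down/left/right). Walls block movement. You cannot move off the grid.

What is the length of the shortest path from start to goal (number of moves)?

BFS from (row=6, col=6) until reaching (row=0, col=5):
  Distance 0: (row=6, col=6)
  Distance 1: (row=5, col=6), (row=6, col=5), (row=6, col=7), (row=7, col=6)
  Distance 2: (row=4, col=6), (row=5, col=5), (row=5, col=7), (row=6, col=4), (row=7, col=5), (row=7, col=7), (row=8, col=6)
  Distance 3: (row=3, col=6), (row=4, col=5), (row=4, col=7), (row=6, col=3), (row=7, col=4), (row=8, col=5), (row=9, col=6)
  Distance 4: (row=2, col=6), (row=3, col=5), (row=3, col=7), (row=5, col=3), (row=6, col=2), (row=9, col=7)
  Distance 5: (row=2, col=7), (row=3, col=4), (row=5, col=2), (row=6, col=1), (row=7, col=2), (row=10, col=7)
  Distance 6: (row=1, col=7), (row=2, col=4), (row=3, col=3), (row=5, col=1), (row=6, col=0), (row=7, col=1), (row=8, col=2)
  Distance 7: (row=0, col=7), (row=1, col=4), (row=2, col=3), (row=3, col=2), (row=4, col=1), (row=5, col=0), (row=7, col=0), (row=8, col=1), (row=8, col=3), (row=9, col=2)
  Distance 8: (row=0, col=4), (row=1, col=3), (row=1, col=5), (row=2, col=2), (row=3, col=1), (row=4, col=0), (row=8, col=0), (row=9, col=1), (row=9, col=3)
  Distance 9: (row=0, col=3), (row=0, col=5), (row=1, col=2), (row=2, col=1), (row=3, col=0), (row=9, col=0), (row=10, col=1), (row=10, col=3)  <- goal reached here
One shortest path (9 moves): (row=6, col=6) -> (row=6, col=5) -> (row=5, col=5) -> (row=4, col=5) -> (row=3, col=5) -> (row=3, col=4) -> (row=2, col=4) -> (row=1, col=4) -> (row=1, col=5) -> (row=0, col=5)

Answer: Shortest path length: 9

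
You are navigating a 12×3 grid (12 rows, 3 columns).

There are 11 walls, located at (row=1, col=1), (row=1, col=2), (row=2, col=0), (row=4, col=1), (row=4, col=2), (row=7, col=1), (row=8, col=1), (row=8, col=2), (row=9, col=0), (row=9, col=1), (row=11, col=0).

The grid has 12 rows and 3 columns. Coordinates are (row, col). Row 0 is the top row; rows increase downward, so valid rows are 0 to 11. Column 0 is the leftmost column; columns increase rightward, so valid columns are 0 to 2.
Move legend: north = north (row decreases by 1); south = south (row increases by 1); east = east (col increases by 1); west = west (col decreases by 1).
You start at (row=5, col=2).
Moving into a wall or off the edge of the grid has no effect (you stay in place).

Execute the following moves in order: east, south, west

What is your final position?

Start: (row=5, col=2)
  east (east): blocked, stay at (row=5, col=2)
  south (south): (row=5, col=2) -> (row=6, col=2)
  west (west): (row=6, col=2) -> (row=6, col=1)
Final: (row=6, col=1)

Answer: Final position: (row=6, col=1)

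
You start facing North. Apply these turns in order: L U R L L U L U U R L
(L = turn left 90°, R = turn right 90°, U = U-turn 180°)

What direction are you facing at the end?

Answer: Final heading: East

Derivation:
Start: North
  L (left (90° counter-clockwise)) -> West
  U (U-turn (180°)) -> East
  R (right (90° clockwise)) -> South
  L (left (90° counter-clockwise)) -> East
  L (left (90° counter-clockwise)) -> North
  U (U-turn (180°)) -> South
  L (left (90° counter-clockwise)) -> East
  U (U-turn (180°)) -> West
  U (U-turn (180°)) -> East
  R (right (90° clockwise)) -> South
  L (left (90° counter-clockwise)) -> East
Final: East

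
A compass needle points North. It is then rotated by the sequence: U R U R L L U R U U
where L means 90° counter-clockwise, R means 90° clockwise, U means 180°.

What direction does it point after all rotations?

Start: North
  U (U-turn (180°)) -> South
  R (right (90° clockwise)) -> West
  U (U-turn (180°)) -> East
  R (right (90° clockwise)) -> South
  L (left (90° counter-clockwise)) -> East
  L (left (90° counter-clockwise)) -> North
  U (U-turn (180°)) -> South
  R (right (90° clockwise)) -> West
  U (U-turn (180°)) -> East
  U (U-turn (180°)) -> West
Final: West

Answer: Final heading: West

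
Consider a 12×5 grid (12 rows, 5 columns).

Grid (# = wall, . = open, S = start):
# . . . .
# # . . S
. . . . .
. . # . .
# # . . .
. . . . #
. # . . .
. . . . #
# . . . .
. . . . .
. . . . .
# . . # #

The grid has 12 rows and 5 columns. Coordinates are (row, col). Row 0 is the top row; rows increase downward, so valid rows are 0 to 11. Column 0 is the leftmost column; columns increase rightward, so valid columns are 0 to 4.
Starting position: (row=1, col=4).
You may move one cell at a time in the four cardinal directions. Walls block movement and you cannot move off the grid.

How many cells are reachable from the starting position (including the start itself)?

Answer: Reachable cells: 47

Derivation:
BFS flood-fill from (row=1, col=4):
  Distance 0: (row=1, col=4)
  Distance 1: (row=0, col=4), (row=1, col=3), (row=2, col=4)
  Distance 2: (row=0, col=3), (row=1, col=2), (row=2, col=3), (row=3, col=4)
  Distance 3: (row=0, col=2), (row=2, col=2), (row=3, col=3), (row=4, col=4)
  Distance 4: (row=0, col=1), (row=2, col=1), (row=4, col=3)
  Distance 5: (row=2, col=0), (row=3, col=1), (row=4, col=2), (row=5, col=3)
  Distance 6: (row=3, col=0), (row=5, col=2), (row=6, col=3)
  Distance 7: (row=5, col=1), (row=6, col=2), (row=6, col=4), (row=7, col=3)
  Distance 8: (row=5, col=0), (row=7, col=2), (row=8, col=3)
  Distance 9: (row=6, col=0), (row=7, col=1), (row=8, col=2), (row=8, col=4), (row=9, col=3)
  Distance 10: (row=7, col=0), (row=8, col=1), (row=9, col=2), (row=9, col=4), (row=10, col=3)
  Distance 11: (row=9, col=1), (row=10, col=2), (row=10, col=4)
  Distance 12: (row=9, col=0), (row=10, col=1), (row=11, col=2)
  Distance 13: (row=10, col=0), (row=11, col=1)
Total reachable: 47 (grid has 47 open cells total)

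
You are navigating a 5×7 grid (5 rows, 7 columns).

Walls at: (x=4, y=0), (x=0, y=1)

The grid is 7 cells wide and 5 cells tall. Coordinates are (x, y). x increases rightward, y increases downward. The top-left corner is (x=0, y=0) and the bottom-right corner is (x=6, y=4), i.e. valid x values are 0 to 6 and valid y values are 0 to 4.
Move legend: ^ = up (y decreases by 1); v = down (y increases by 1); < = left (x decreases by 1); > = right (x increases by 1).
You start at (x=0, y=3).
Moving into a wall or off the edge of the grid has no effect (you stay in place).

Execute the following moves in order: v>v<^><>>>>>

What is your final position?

Start: (x=0, y=3)
  v (down): (x=0, y=3) -> (x=0, y=4)
  > (right): (x=0, y=4) -> (x=1, y=4)
  v (down): blocked, stay at (x=1, y=4)
  < (left): (x=1, y=4) -> (x=0, y=4)
  ^ (up): (x=0, y=4) -> (x=0, y=3)
  > (right): (x=0, y=3) -> (x=1, y=3)
  < (left): (x=1, y=3) -> (x=0, y=3)
  > (right): (x=0, y=3) -> (x=1, y=3)
  > (right): (x=1, y=3) -> (x=2, y=3)
  > (right): (x=2, y=3) -> (x=3, y=3)
  > (right): (x=3, y=3) -> (x=4, y=3)
  > (right): (x=4, y=3) -> (x=5, y=3)
Final: (x=5, y=3)

Answer: Final position: (x=5, y=3)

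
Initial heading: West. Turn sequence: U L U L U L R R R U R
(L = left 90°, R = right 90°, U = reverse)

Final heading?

Answer: Final heading: North

Derivation:
Start: West
  U (U-turn (180°)) -> East
  L (left (90° counter-clockwise)) -> North
  U (U-turn (180°)) -> South
  L (left (90° counter-clockwise)) -> East
  U (U-turn (180°)) -> West
  L (left (90° counter-clockwise)) -> South
  R (right (90° clockwise)) -> West
  R (right (90° clockwise)) -> North
  R (right (90° clockwise)) -> East
  U (U-turn (180°)) -> West
  R (right (90° clockwise)) -> North
Final: North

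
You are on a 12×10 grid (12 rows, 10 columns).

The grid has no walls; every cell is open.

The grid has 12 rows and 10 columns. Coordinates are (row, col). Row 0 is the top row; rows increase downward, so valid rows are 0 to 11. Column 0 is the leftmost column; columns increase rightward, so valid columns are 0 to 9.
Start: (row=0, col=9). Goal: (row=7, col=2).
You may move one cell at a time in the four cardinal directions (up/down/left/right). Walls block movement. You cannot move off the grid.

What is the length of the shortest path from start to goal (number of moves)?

BFS from (row=0, col=9) until reaching (row=7, col=2):
  Distance 0: (row=0, col=9)
  Distance 1: (row=0, col=8), (row=1, col=9)
  Distance 2: (row=0, col=7), (row=1, col=8), (row=2, col=9)
  Distance 3: (row=0, col=6), (row=1, col=7), (row=2, col=8), (row=3, col=9)
  Distance 4: (row=0, col=5), (row=1, col=6), (row=2, col=7), (row=3, col=8), (row=4, col=9)
  Distance 5: (row=0, col=4), (row=1, col=5), (row=2, col=6), (row=3, col=7), (row=4, col=8), (row=5, col=9)
  Distance 6: (row=0, col=3), (row=1, col=4), (row=2, col=5), (row=3, col=6), (row=4, col=7), (row=5, col=8), (row=6, col=9)
  Distance 7: (row=0, col=2), (row=1, col=3), (row=2, col=4), (row=3, col=5), (row=4, col=6), (row=5, col=7), (row=6, col=8), (row=7, col=9)
  Distance 8: (row=0, col=1), (row=1, col=2), (row=2, col=3), (row=3, col=4), (row=4, col=5), (row=5, col=6), (row=6, col=7), (row=7, col=8), (row=8, col=9)
  Distance 9: (row=0, col=0), (row=1, col=1), (row=2, col=2), (row=3, col=3), (row=4, col=4), (row=5, col=5), (row=6, col=6), (row=7, col=7), (row=8, col=8), (row=9, col=9)
  Distance 10: (row=1, col=0), (row=2, col=1), (row=3, col=2), (row=4, col=3), (row=5, col=4), (row=6, col=5), (row=7, col=6), (row=8, col=7), (row=9, col=8), (row=10, col=9)
  Distance 11: (row=2, col=0), (row=3, col=1), (row=4, col=2), (row=5, col=3), (row=6, col=4), (row=7, col=5), (row=8, col=6), (row=9, col=7), (row=10, col=8), (row=11, col=9)
  Distance 12: (row=3, col=0), (row=4, col=1), (row=5, col=2), (row=6, col=3), (row=7, col=4), (row=8, col=5), (row=9, col=6), (row=10, col=7), (row=11, col=8)
  Distance 13: (row=4, col=0), (row=5, col=1), (row=6, col=2), (row=7, col=3), (row=8, col=4), (row=9, col=5), (row=10, col=6), (row=11, col=7)
  Distance 14: (row=5, col=0), (row=6, col=1), (row=7, col=2), (row=8, col=3), (row=9, col=4), (row=10, col=5), (row=11, col=6)  <- goal reached here
One shortest path (14 moves): (row=0, col=9) -> (row=0, col=8) -> (row=0, col=7) -> (row=0, col=6) -> (row=0, col=5) -> (row=0, col=4) -> (row=0, col=3) -> (row=0, col=2) -> (row=1, col=2) -> (row=2, col=2) -> (row=3, col=2) -> (row=4, col=2) -> (row=5, col=2) -> (row=6, col=2) -> (row=7, col=2)

Answer: Shortest path length: 14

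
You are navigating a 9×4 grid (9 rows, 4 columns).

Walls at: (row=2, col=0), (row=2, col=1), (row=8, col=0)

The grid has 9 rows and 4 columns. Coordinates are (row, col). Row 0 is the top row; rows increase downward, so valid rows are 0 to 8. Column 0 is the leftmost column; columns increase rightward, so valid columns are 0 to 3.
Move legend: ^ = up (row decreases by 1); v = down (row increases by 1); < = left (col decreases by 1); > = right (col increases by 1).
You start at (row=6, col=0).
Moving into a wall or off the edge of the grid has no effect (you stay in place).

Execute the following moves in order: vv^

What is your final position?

Start: (row=6, col=0)
  v (down): (row=6, col=0) -> (row=7, col=0)
  v (down): blocked, stay at (row=7, col=0)
  ^ (up): (row=7, col=0) -> (row=6, col=0)
Final: (row=6, col=0)

Answer: Final position: (row=6, col=0)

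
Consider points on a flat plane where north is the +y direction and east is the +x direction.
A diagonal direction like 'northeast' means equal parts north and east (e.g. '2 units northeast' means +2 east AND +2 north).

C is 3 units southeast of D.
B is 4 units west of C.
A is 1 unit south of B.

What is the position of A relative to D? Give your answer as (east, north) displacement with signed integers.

Place D at the origin (east=0, north=0).
  C is 3 units southeast of D: delta (east=+3, north=-3); C at (east=3, north=-3).
  B is 4 units west of C: delta (east=-4, north=+0); B at (east=-1, north=-3).
  A is 1 unit south of B: delta (east=+0, north=-1); A at (east=-1, north=-4).
Therefore A relative to D: (east=-1, north=-4).

Answer: A is at (east=-1, north=-4) relative to D.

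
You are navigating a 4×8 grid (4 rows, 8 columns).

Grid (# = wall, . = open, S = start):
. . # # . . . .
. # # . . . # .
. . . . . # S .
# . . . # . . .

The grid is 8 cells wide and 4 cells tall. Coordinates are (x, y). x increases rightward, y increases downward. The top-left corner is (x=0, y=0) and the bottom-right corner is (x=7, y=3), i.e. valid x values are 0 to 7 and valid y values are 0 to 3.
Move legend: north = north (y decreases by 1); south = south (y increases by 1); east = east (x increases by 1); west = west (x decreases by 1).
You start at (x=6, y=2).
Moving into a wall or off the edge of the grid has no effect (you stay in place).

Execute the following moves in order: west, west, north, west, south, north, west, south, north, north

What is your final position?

Start: (x=6, y=2)
  west (west): blocked, stay at (x=6, y=2)
  west (west): blocked, stay at (x=6, y=2)
  north (north): blocked, stay at (x=6, y=2)
  west (west): blocked, stay at (x=6, y=2)
  south (south): (x=6, y=2) -> (x=6, y=3)
  north (north): (x=6, y=3) -> (x=6, y=2)
  west (west): blocked, stay at (x=6, y=2)
  south (south): (x=6, y=2) -> (x=6, y=3)
  north (north): (x=6, y=3) -> (x=6, y=2)
  north (north): blocked, stay at (x=6, y=2)
Final: (x=6, y=2)

Answer: Final position: (x=6, y=2)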